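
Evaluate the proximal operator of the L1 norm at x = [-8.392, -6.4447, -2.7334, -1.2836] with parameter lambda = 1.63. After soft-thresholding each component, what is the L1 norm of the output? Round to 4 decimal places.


Soft-thresholding with lambda = 1.63:
prox(-8.392) = sign(-8.392)*max(|-8.392| - 1.63, 0) = -6.762
prox(-6.4447) = sign(-6.4447)*max(|-6.4447| - 1.63, 0) = -4.8147
prox(-2.7334) = sign(-2.7334)*max(|-2.7334| - 1.63, 0) = -1.1034
prox(-1.2836) = sign(-1.2836)*max(|-1.2836| - 1.63, 0) = 0.0
prox(x) = [-6.762, -4.8147, -1.1034, 0.0]
||prox(x)||_1 = 6.762 + 4.8147 + 1.1034 + 0.0 = 12.6801


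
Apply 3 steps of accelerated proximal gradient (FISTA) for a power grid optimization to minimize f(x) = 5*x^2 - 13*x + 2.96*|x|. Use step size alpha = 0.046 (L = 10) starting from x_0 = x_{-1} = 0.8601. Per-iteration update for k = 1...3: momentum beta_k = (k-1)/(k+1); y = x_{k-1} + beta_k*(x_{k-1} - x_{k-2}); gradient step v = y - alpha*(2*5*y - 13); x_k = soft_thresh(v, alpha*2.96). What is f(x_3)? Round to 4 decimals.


FISTA on f(x) = 5*x^2 - 13*x + 2.96*|x|
L = 10, alpha = 0.046
Iteration 1: beta = 0.0, y = 0.8601 + 0.0*(0.8601 - 0.8601) = 0.8601
  grad(y) = -4.399, v = y - alpha*grad = 1.0625
  prox(v) = soft_thresh(1.0625, 0.1362) = 0.9263
Iteration 2: beta = 0.3333, y = 0.9263 + 0.3333*(0.9263 - 0.8601) = 0.9484
  grad(y) = -3.5164, v = y - alpha*grad = 1.1101
  prox(v) = soft_thresh(1.1101, 0.1362) = 0.974
Iteration 3: beta = 0.5, y = 0.974 + 0.5*(0.974 - 0.9263) = 0.9978
  grad(y) = -3.0222, v = y - alpha*grad = 1.1368
  prox(v) = soft_thresh(1.1368, 0.1362) = 1.0006
f(x_3) = 5*1.0006^2 - 13*1.0006 + 2.96*|1.0006| = -5.04


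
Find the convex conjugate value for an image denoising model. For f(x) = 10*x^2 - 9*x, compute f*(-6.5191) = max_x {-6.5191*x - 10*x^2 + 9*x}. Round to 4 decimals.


f*(y) = sup_x {y*x - a*x^2 - b*x} = sup_x {(y-b)*x - a*x^2}
FOC: (y - b) - 2a*x = 0 => x* = (y - b)/(2a)
x* = (-6.5191 + 9)/(2*10) = 0.124
f*(-6.5191) = (y-b)^2/(4a) = (-6.5191 + 9)^2/(4*10)
= 6.1549/40 = 0.1539


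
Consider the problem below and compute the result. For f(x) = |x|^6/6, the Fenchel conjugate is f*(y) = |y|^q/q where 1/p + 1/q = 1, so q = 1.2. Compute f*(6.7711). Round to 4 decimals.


The conjugate exponent q satisfies 1/p + 1/q = 1.
p = 6, so q = 6/(6 - 1) = 1.2
|y|^q = 6.7711^1.2 = 9.9264
f*(6.7711) = 9.9264 / 1.2 = 8.272


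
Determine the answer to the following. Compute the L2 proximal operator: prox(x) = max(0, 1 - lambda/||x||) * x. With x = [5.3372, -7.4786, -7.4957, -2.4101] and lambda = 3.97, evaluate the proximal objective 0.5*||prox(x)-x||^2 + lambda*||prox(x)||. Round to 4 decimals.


Step 1: Compute ||x||.
||x|| = 12.1
Step 2: Compute scaling factor.
scale = max(0, 1 - 3.97/12.1) = 0.6719
Step 3: prox(x) = [3.5861, -5.0249, -5.0364, -1.6193]
||prox(x)|| = 8.13
Step 4: Proximal objective.
0.5*||prox-x||^2 = 7.8805
lambda*||prox|| = 32.2761
Total = 40.1564


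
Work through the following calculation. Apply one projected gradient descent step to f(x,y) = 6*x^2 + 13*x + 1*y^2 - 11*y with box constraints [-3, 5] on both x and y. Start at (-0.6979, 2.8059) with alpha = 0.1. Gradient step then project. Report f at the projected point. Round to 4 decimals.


Step 1: Compute gradient at (-0.6979, 2.8059).
grad_x = 2*6*-0.6979 + 13 = 4.6252
grad_y = 2*1*2.8059 - 11 = -5.3882
Step 2: Gradient step.
x_raw = -0.6979 - 0.1*4.6252 = -1.1604
y_raw = 2.8059 - 0.1*-5.3882 = 3.3447
Step 3: Project onto [-3, 5].
x_proj = clip(-1.1604) = -1.1604
y_proj = clip(3.3447) = 3.3447
Step 4: Evaluate f.
f(-1.1604, 3.3447) = -32.6108


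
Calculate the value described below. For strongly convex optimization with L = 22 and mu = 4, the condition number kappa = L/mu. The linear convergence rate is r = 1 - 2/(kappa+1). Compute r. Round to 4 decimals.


Step 1: Compute the condition number.
kappa = L/mu = 22/4 = 5.5
Step 2: Compute the convergence rate.
r = 1 - 2/(kappa + 1) = 1 - 2*mu/(L + mu) = (L - mu)/(L + mu) = 18/26 = 0.6923


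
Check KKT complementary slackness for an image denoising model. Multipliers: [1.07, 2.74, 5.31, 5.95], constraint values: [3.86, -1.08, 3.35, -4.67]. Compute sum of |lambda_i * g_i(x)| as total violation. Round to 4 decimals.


KKT complementary slackness check:
lambda_1 * g_1 = 1.07 * 3.86 = 4.1302
lambda_2 * g_2 = 2.74 * -1.08 = -2.9592
lambda_3 * g_3 = 5.31 * 3.35 = 17.7885
lambda_4 * g_4 = 5.95 * -4.67 = -27.7865
Total violation = 4.1302 + 2.9592 + 17.7885 + 27.7865 = 52.6644


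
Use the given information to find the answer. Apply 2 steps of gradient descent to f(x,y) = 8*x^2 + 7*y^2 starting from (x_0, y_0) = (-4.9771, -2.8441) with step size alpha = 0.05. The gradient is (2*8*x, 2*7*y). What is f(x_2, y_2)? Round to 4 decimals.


Gradient descent on f(x,y) = 8*x^2 + 7*y^2.
Starting point: (-4.9771, -2.8441), alpha = 0.05
Step 1: grad_x = 2*8*-4.9771 = -79.6336, grad_y = 2*7*-2.8441 = -39.8174
  x_1 = -4.9771 - 0.05*-79.6336 = -0.9954
  y_1 = -2.8441 - 0.05*-39.8174 = -0.8532
Step 2: grad_x = 2*8*-0.9954 = -15.9267, grad_y = 2*7*-0.8532 = -11.9452
  x_2 = -0.9954 - 0.05*-15.9267 = -0.1991
  y_2 = -0.8532 - 0.05*-11.9452 = -0.256
f(-0.1991, -0.256) = 8*(-0.1991)^2 + 7*(-0.256)^2 = 0.7757


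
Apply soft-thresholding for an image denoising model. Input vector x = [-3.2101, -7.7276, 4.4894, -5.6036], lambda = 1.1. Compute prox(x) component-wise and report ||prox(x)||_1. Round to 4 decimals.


Soft-thresholding with lambda = 1.1:
prox(-3.2101) = sign(-3.2101)*max(|-3.2101| - 1.1, 0) = -2.1101
prox(-7.7276) = sign(-7.7276)*max(|-7.7276| - 1.1, 0) = -6.6276
prox(4.4894) = sign(4.4894)*max(|4.4894| - 1.1, 0) = 3.3894
prox(-5.6036) = sign(-5.6036)*max(|-5.6036| - 1.1, 0) = -4.5036
prox(x) = [-2.1101, -6.6276, 3.3894, -4.5036]
||prox(x)||_1 = 2.1101 + 6.6276 + 3.3894 + 4.5036 = 16.6307


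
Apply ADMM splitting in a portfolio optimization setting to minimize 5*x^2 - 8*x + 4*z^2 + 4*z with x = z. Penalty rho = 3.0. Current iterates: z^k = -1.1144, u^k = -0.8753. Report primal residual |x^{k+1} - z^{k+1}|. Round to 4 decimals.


ADMM iteration with rho = 3.0, z^k = -1.1144, u^k = -0.8753
Step 1: x-update.
Minimize 5*x^2 - 8*x + (3.0/2)*(x + 1.1144 - 0.8753)^2
FOC: (2*5 + 3.0)*x = 8 + 3.0*(-1.1144 + 0.8753)
x^{k+1} = 0.5602
Step 2: z-update.
Minimize 4*z^2 + 4*z + (3.0/2)*(0.5602 - z - 0.8753)^2
FOC: (2*4 + 3.0)*z = -4 + 3.0*(0.5602 - 0.8753)
z^{k+1} = -0.4496
Step 3: u-update.
u^{k+1} = -0.8753 + 0.5602 + 0.4496 = 0.1345
Step 4: Primal residual = |0.5602 + 0.4496| = 1.0098


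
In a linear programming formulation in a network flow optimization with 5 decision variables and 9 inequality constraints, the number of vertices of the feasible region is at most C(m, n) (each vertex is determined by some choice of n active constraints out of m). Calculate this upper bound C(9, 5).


Each vertex corresponds to some choice of n active constraints out of m, so the number of vertices is at most C(m, n) = m! / (n!(m-n)!).
m = 9, n = 5
Numerator: 9 * 8 * 7 * 6 * 5
Denominator: 5! = 120
C(9, 5) = 126


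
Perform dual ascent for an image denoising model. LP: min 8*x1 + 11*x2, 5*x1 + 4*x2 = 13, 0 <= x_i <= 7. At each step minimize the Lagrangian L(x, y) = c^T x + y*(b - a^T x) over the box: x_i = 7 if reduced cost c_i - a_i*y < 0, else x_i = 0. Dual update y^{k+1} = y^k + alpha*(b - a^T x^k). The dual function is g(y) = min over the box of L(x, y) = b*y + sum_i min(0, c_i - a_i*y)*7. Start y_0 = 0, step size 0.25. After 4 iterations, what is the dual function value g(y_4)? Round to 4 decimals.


Dual ascent for LP: min 8*x1 + 11*x2, 5*x1 + 4*x2 = 13, 0 <= x_i <= 7
Step 1: y^k = 0.0, reduced costs: (8.0, 11.0)
  x^k = (0.0, 0.0), subgradient = b - a^T x = 13.0
  y^{k+1} = 0.0 + 0.25*13.0 = 3.25
Step 2: y^k = 3.25, reduced costs: (-8.25, -2.0)
  x^k = (7.0, 7.0), subgradient = b - a^T x = -50.0
  y^{k+1} = 3.25 + 0.25*-50.0 = -9.25
Step 3: y^k = -9.25, reduced costs: (54.25, 48.0)
  x^k = (0.0, 0.0), subgradient = b - a^T x = 13.0
  y^{k+1} = -9.25 + 0.25*13.0 = -6.0
Step 4: y^k = -6.0, reduced costs: (38.0, 35.0)
  x^k = (0.0, 0.0), subgradient = b - a^T x = 13.0
  y^{k+1} = -6.0 + 0.25*13.0 = -2.75
Dual objective at y_4 = -2.75: reduced costs (21.75, 22.0), box minimizer x = (0.0, 0.0)
g(y_4) = b*y + (c1 - a1*y)*x1 + (c2 - a2*y)*x2 = 13*(-2.75) + 21.75*0.0 + 22.0*0.0 = -35.75 + 0.0 + 0.0 = -35.75


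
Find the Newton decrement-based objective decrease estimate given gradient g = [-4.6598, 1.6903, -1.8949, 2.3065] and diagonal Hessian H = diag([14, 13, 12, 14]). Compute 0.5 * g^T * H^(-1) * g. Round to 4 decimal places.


Step 1: H is diagonal, so H^(-1) * g = [-0.3328, 0.13, -0.1579, 0.1648].
Step 2: g^T H^(-1) g = sum_i g_i^2 / H_ii
  = (-4.6598)^2/14 + (1.6903)^2/13 + (-1.8949)^2/12 + (2.3065)^2/14
  = 1.551 + 0.2198 + 0.2992 + 0.38 = 2.45
Step 3: Objective decrease = 0.5 * g^T H^(-1) g = 1.225


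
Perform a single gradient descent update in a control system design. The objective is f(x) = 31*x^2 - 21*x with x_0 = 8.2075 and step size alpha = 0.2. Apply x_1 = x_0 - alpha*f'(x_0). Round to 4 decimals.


We compute the gradient at x_0 and apply the update.
f'(x) = 62*x - 21
f'(8.2075) = 62*8.2075 - 21 = 487.865
x_1 = 8.2075 - 0.2*487.865 = -89.3655


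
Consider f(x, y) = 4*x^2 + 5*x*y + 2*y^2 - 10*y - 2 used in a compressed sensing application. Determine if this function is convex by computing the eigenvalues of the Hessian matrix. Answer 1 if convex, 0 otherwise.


The Hessian of f(x,y) = 4*x^2 + 5*x*y + 2*y^2 - 10*y - 2 is:
H = [[8, 5], [5, 4]]
Trace = 8 + 4 = 12
Determinant = 8*4 - (5)^2 = 7
Discriminant = (12)^2 - 4*7 = 116.0
Eigenvalues: lambda_1 = 0.6148, lambda_2 = 11.3852
The function is convex.

1


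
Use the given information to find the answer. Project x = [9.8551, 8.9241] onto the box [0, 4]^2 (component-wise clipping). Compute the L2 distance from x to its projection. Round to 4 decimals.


Project each component onto [0, 4].
clip(9.8551) = 4.0, clip(8.9241) = 4.0
Projection = [4.0, 4.0]
Squared diffs: [34.2822, 24.2468]
Distance = sqrt(58.529) = 7.6504


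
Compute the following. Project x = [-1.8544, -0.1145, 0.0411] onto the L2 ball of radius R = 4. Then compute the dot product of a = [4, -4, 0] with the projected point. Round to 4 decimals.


Step 1: Compute ||x|| (intermediates to 6 decimals).
||x|| = sqrt((-1.8544)^2 + (-0.1145)^2 + 0.0411^2) = 1.858386
Step 2: Project.
Since ||x|| <= R, proj = x (no scaling needed).
proj(x) = [-1.8544, -0.1145, 0.0411]
Step 3: Dot product.
a^T * proj(x) = 4*(-1.8544) - 4*(-0.1145) + 0*0.0411 = -6.9596


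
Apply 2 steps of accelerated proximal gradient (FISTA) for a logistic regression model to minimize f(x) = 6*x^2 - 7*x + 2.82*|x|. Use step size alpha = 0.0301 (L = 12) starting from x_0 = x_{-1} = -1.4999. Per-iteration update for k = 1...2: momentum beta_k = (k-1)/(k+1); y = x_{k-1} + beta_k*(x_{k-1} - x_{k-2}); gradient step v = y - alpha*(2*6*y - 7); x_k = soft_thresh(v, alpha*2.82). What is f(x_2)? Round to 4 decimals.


FISTA on f(x) = 6*x^2 - 7*x + 2.82*|x|
L = 12, alpha = 0.0301
Iteration 1: beta = 0.0, y = -1.4999 + 0.0*(-1.4999 + 1.4999) = -1.4999
  grad(y) = -24.9988, v = y - alpha*grad = -0.7474
  prox(v) = soft_thresh(-0.7474, 0.0849) = -0.6626
Iteration 2: beta = 0.3333, y = -0.6626 + 0.3333*(-0.6626 + 1.4999) = -0.3834
  grad(y) = -11.6013, v = y - alpha*grad = -0.0342
  prox(v) = soft_thresh(-0.0342, 0.0849) = 0.0
f(x_2) = 6*0.0^2 - 7*0.0 + 2.82*|0.0| = 0.0


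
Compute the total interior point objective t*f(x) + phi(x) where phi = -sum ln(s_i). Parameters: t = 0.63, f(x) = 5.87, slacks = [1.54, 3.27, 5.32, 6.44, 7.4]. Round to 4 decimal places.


Step 1: Compute log-barrier.
ln values: [0.4318, 1.1848, 1.6715, 1.8625, 2.0015]
phi = -(0.4318 + 1.1848 + 1.6715 + 1.8625 + 2.0015) = -7.1521
Step 2: Compute augmented objective.
t*f(x) = 0.63*5.87 = 3.6981
Total = 3.6981 - 7.1521 = -3.454


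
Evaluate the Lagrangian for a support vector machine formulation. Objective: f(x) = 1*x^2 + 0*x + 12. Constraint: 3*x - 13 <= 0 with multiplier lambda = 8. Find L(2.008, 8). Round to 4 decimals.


Step 1: Evaluate f(x).
f(2.008) = 1*2.008^2 + 0*2.008 + 12 = 16.0321
Step 2: Evaluate g(x).
g(2.008) = 3*2.008 - 13 = -6.976
Step 3: Compute Lagrangian.
L = 16.0321 + 8*-6.976 = -39.7759


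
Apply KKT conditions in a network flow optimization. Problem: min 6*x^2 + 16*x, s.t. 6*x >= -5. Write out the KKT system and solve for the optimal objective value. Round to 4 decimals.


Step 1: Try lambda = 0 (constraint inactive).
x_unc = -16/(2*6) = -1.3333
Check: 6*-1.3333 = -7.9998 < -5 -- violated!
Step 2: Constraint must be active: 6*x = -5
x* = -5/6 = -0.8333 (rounded; the exact value -5/6 is used below)
lambda = (2*6*(-5/6) + 16)/6 = 1.0
Step 3: Compute optimal value.
f(x*) = 6*(-5/6)^2 + 16*(-5/6) = -9.1667


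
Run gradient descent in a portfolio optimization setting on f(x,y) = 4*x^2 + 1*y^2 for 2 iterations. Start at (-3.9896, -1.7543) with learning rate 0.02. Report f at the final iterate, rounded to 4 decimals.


Gradient descent on f(x,y) = 4*x^2 + 1*y^2.
Starting point: (-3.9896, -1.7543), alpha = 0.02
Step 1: grad_x = 2*4*-3.9896 = -31.9168, grad_y = 2*1*-1.7543 = -3.5086
  x_1 = -3.9896 - 0.02*-31.9168 = -3.3513
  y_1 = -1.7543 - 0.02*-3.5086 = -1.6841
Step 2: grad_x = 2*4*-3.3513 = -26.8101, grad_y = 2*1*-1.6841 = -3.3683
  x_2 = -3.3513 - 0.02*-26.8101 = -2.8151
  y_2 = -1.6841 - 0.02*-3.3683 = -1.6168
f(-2.8151, -1.6168) = 4*(-2.8151)^2 + 1*(-1.6168)^2 = 34.3122


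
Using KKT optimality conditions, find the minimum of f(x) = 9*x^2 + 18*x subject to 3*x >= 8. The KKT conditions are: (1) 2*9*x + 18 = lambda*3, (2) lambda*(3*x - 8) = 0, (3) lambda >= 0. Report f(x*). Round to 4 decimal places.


Step 1: Try lambda = 0 (constraint inactive).
x_unc = -18/(2*9) = -1.0
Check: 3*-1.0 = -3.0 < 8 -- violated!
Step 2: Constraint must be active: 3*x = 8
x* = 8/3 = 2.6667 (rounded; the exact value 8/3 is used below)
lambda = (2*9*(8/3) + 18)/3 = 22.0
Step 3: Compute optimal value.
f(x*) = 9*(8/3)^2 + 18*(8/3) = 112.0


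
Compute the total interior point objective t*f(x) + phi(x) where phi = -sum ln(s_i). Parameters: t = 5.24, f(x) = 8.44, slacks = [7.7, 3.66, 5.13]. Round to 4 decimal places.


Step 1: Compute log-barrier.
ln values: [2.0412, 1.2975, 1.6351]
phi = -(2.0412 + 1.2975 + 1.6351) = -4.9738
Step 2: Compute augmented objective.
t*f(x) = 5.24*8.44 = 44.2256
Total = 44.2256 - 4.9738 = 39.2518


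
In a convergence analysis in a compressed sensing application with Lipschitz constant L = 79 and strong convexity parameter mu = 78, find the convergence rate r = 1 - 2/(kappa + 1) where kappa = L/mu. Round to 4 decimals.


Step 1: Compute the condition number.
kappa = L/mu = 79/78 = 1.0128
Step 2: Compute the convergence rate.
r = 1 - 2/(kappa + 1) = 1 - 2*mu/(L + mu) = (L - mu)/(L + mu) = 1/157 = 0.0064


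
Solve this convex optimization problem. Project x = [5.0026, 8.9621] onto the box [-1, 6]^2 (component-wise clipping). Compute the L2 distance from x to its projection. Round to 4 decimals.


Project each component onto [-1, 6].
clip(5.0026) = 5.0026, clip(8.9621) = 6.0
Projection = [5.0026, 6.0]
Squared diffs: [0.0, 8.774]
Distance = sqrt(8.774) = 2.9621


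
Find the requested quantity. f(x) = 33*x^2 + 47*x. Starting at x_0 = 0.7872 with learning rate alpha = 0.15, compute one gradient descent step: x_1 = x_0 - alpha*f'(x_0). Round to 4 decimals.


We compute the gradient at x_0 and apply the update.
f'(x) = 66*x + 47
f'(0.7872) = 66*0.7872 + 47 = 98.9552
x_1 = 0.7872 - 0.15*98.9552 = -14.0561


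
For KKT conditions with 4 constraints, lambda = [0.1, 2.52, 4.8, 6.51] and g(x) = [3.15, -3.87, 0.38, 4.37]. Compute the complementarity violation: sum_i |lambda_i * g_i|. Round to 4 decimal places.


KKT complementary slackness check:
lambda_1 * g_1 = 0.1 * 3.15 = 0.315
lambda_2 * g_2 = 2.52 * -3.87 = -9.7524
lambda_3 * g_3 = 4.8 * 0.38 = 1.824
lambda_4 * g_4 = 6.51 * 4.37 = 28.4487
Total violation = 0.315 + 9.7524 + 1.824 + 28.4487 = 40.3401


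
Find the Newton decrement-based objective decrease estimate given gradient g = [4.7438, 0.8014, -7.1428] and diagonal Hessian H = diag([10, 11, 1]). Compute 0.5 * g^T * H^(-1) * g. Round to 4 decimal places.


Step 1: H is diagonal, so H^(-1) * g = [0.4744, 0.0729, -7.1428].
Step 2: g^T H^(-1) g = sum_i g_i^2 / H_ii
  = (4.7438)^2/10 + (0.8014)^2/11 + (-7.1428)^2/1
  = 2.2504 + 0.0584 + 51.0196 = 53.3283
Step 3: Objective decrease = 0.5 * g^T H^(-1) g = 26.6642


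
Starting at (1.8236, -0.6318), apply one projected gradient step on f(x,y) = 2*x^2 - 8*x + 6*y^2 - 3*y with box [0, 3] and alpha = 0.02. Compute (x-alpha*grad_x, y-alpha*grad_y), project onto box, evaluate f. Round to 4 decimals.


Step 1: Compute gradient at (1.8236, -0.6318).
grad_x = 2*2*1.8236 - 8 = -0.7056
grad_y = 2*6*-0.6318 - 3 = -10.5816
Step 2: Gradient step.
x_raw = 1.8236 - 0.02*-0.7056 = 1.8377
y_raw = -0.6318 - 0.02*-10.5816 = -0.4202
Step 3: Project onto [0, 3].
x_proj = clip(1.8377) = 1.8377
y_proj = clip(-0.4202) = 0.0
Step 4: Evaluate f.
f(1.8377, 0.0) = -7.9473


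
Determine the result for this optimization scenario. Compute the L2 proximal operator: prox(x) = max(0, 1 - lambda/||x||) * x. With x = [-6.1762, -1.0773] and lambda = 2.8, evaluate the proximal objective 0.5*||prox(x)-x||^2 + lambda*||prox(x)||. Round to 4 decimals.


Step 1: Compute ||x||.
||x|| = 6.2695
Step 2: Compute scaling factor.
scale = max(0, 1 - 2.8/6.2695) = 0.5534
Step 3: prox(x) = [-3.4178, -0.5962]
||prox(x)|| = 3.4695
Step 4: Proximal objective.
0.5*||prox-x||^2 = 3.92
lambda*||prox|| = 9.7146
Total = 13.6345


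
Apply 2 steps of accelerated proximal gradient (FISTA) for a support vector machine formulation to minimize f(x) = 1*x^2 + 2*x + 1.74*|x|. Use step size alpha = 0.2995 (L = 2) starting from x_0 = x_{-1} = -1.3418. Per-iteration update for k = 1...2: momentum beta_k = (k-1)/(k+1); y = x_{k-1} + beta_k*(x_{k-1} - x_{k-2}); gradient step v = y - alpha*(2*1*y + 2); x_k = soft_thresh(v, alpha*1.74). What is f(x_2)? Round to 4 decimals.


FISTA on f(x) = 1*x^2 + 2*x + 1.74*|x|
L = 2, alpha = 0.2995
Iteration 1: beta = 0.0, y = -1.3418 + 0.0*(-1.3418 + 1.3418) = -1.3418
  grad(y) = -0.6836, v = y - alpha*grad = -1.1371
  prox(v) = soft_thresh(-1.1371, 0.5211) = -0.6159
Iteration 2: beta = 0.3333, y = -0.6159 + 0.3333*(-0.6159 + 1.3418) = -0.374
  grad(y) = 1.252, v = y - alpha*grad = -0.749
  prox(v) = soft_thresh(-0.749, 0.5211) = -0.2278
f(x_2) = 1*(-0.2278)^2 + 2*(-0.2278) + 1.74*|-0.2278| = -0.0073


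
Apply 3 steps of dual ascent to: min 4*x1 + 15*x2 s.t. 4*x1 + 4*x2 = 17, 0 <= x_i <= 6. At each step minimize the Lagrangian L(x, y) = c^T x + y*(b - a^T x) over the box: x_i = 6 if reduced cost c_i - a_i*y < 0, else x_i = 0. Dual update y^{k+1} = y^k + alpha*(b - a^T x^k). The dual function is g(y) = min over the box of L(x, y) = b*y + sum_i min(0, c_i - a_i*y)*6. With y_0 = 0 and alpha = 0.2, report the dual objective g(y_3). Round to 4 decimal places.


Dual ascent for LP: min 4*x1 + 15*x2, 4*x1 + 4*x2 = 17, 0 <= x_i <= 6
Step 1: y^k = 0.0, reduced costs: (4.0, 15.0)
  x^k = (0.0, 0.0), subgradient = b - a^T x = 17.0
  y^{k+1} = 0.0 + 0.2*17.0 = 3.4
Step 2: y^k = 3.4, reduced costs: (-9.6, 1.4)
  x^k = (6.0, 0.0), subgradient = b - a^T x = -7.0
  y^{k+1} = 3.4 + 0.2*-7.0 = 2.0
Step 3: y^k = 2.0, reduced costs: (-4.0, 7.0)
  x^k = (6.0, 0.0), subgradient = b - a^T x = -7.0
  y^{k+1} = 2.0 + 0.2*-7.0 = 0.6
Dual objective at y_3 = 0.6: reduced costs (1.6, 12.6), box minimizer x = (0.0, 0.0)
g(y_3) = b*y + (c1 - a1*y)*x1 + (c2 - a2*y)*x2 = 17*0.6 + 1.6*0.0 + 12.6*0.0 = 10.2 + 0.0 + 0.0 = 10.2


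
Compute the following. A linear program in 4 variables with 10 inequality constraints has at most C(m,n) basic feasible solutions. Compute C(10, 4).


Each vertex corresponds to some choice of n active constraints out of m, so the number of vertices is at most C(m, n) = m! / (n!(m-n)!).
m = 10, n = 4
Numerator: 10 * 9 * 8 * 7
Denominator: 4! = 24
C(10, 4) = 210


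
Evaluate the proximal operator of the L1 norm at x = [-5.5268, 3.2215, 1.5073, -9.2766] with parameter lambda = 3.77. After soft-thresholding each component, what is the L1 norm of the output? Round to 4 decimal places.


Soft-thresholding with lambda = 3.77:
prox(-5.5268) = sign(-5.5268)*max(|-5.5268| - 3.77, 0) = -1.7568
prox(3.2215) = sign(3.2215)*max(|3.2215| - 3.77, 0) = 0.0
prox(1.5073) = sign(1.5073)*max(|1.5073| - 3.77, 0) = 0.0
prox(-9.2766) = sign(-9.2766)*max(|-9.2766| - 3.77, 0) = -5.5066
prox(x) = [-1.7568, 0.0, 0.0, -5.5066]
||prox(x)||_1 = 1.7568 + 0.0 + 0.0 + 5.5066 = 7.2634


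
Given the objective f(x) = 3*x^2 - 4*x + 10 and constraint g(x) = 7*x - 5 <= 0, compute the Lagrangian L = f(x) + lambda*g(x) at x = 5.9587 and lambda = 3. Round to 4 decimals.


Step 1: Evaluate f(x).
f(5.9587) = 3*5.9587^2 - 4*5.9587 + 10 = 92.6835
Step 2: Evaluate g(x).
g(5.9587) = 7*5.9587 - 5 = 36.7109
Step 3: Compute Lagrangian.
L = 92.6835 + 3*36.7109 = 202.8162


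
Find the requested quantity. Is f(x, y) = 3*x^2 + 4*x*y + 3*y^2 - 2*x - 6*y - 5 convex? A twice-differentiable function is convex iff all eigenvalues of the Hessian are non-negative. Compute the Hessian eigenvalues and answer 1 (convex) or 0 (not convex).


The Hessian of f(x,y) = 3*x^2 + 4*x*y + 3*y^2 - 2*x - 6*y - 5 is:
H = [[6, 4], [4, 6]]
Trace = 6 + 6 = 12
Determinant = 6*6 - (4)^2 = 20
Discriminant = (12)^2 - 4*20 = 64.0
Eigenvalues: lambda_1 = 2.0, lambda_2 = 10.0
The function is convex.

1


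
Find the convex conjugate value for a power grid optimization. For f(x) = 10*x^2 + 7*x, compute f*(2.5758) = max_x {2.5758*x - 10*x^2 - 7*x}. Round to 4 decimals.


f*(y) = sup_x {y*x - a*x^2 - b*x} = sup_x {(y-b)*x - a*x^2}
FOC: (y - b) - 2a*x = 0 => x* = (y - b)/(2a)
x* = (2.5758 - 7)/(2*10) = -0.2212
f*(2.5758) = (y-b)^2/(4a) = (2.5758 - 7)^2/(4*10)
= 19.5735/40 = 0.4893


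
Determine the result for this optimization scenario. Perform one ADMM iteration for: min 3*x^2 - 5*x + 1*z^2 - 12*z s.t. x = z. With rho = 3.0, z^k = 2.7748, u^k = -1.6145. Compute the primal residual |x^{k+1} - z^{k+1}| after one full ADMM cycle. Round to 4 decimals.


ADMM iteration with rho = 3.0, z^k = 2.7748, u^k = -1.6145
Step 1: x-update.
Minimize 3*x^2 - 5*x + (3.0/2)*(x - 2.7748 - 1.6145)^2
FOC: (2*3 + 3.0)*x = 5 + 3.0*(2.7748 + 1.6145)
x^{k+1} = 2.0187
Step 2: z-update.
Minimize 1*z^2 - 12*z + (3.0/2)*(2.0187 - z - 1.6145)^2
FOC: (2*1 + 3.0)*z = 12 + 3.0*(2.0187 - 1.6145)
z^{k+1} = 2.6425
Step 3: u-update.
u^{k+1} = -1.6145 + 2.0187 - 2.6425 = -2.2383
Step 4: Primal residual = |2.0187 - 2.6425| = 0.6238


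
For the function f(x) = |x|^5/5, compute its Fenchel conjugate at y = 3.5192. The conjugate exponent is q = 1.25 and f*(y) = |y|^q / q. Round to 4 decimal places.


The conjugate exponent q satisfies 1/p + 1/q = 1.
p = 5, so q = 5/(5 - 1) = 1.25
|y|^q = 3.5192^1.25 = 4.8201
f*(3.5192) = 4.8201 / 1.25 = 3.8561


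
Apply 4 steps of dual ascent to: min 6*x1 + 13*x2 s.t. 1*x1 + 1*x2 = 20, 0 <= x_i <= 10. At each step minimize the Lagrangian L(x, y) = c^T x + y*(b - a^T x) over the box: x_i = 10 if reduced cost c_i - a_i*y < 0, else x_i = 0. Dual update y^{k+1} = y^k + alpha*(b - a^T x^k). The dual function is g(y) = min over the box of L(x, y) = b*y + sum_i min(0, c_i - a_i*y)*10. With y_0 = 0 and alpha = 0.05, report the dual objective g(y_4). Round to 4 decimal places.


Dual ascent for LP: min 6*x1 + 13*x2, 1*x1 + 1*x2 = 20, 0 <= x_i <= 10
Step 1: y^k = 0.0, reduced costs: (6.0, 13.0)
  x^k = (0.0, 0.0), subgradient = b - a^T x = 20.0
  y^{k+1} = 0.0 + 0.05*20.0 = 1.0
Step 2: y^k = 1.0, reduced costs: (5.0, 12.0)
  x^k = (0.0, 0.0), subgradient = b - a^T x = 20.0
  y^{k+1} = 1.0 + 0.05*20.0 = 2.0
Step 3: y^k = 2.0, reduced costs: (4.0, 11.0)
  x^k = (0.0, 0.0), subgradient = b - a^T x = 20.0
  y^{k+1} = 2.0 + 0.05*20.0 = 3.0
Step 4: y^k = 3.0, reduced costs: (3.0, 10.0)
  x^k = (0.0, 0.0), subgradient = b - a^T x = 20.0
  y^{k+1} = 3.0 + 0.05*20.0 = 4.0
Dual objective at y_4 = 4.0: reduced costs (2.0, 9.0), box minimizer x = (0.0, 0.0)
g(y_4) = b*y + (c1 - a1*y)*x1 + (c2 - a2*y)*x2 = 20*4.0 + 2.0*0.0 + 9.0*0.0 = 80.0 + 0.0 + 0.0 = 80.0


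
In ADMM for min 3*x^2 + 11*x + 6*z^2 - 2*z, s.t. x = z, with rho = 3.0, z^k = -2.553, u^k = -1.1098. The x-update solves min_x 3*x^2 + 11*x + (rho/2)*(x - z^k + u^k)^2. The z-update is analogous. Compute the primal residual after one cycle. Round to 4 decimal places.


ADMM iteration with rho = 3.0, z^k = -2.553, u^k = -1.1098
Step 1: x-update.
Minimize 3*x^2 + 11*x + (3.0/2)*(x + 2.553 - 1.1098)^2
FOC: (2*3 + 3.0)*x = -11 + 3.0*(-2.553 + 1.1098)
x^{k+1} = -1.7033
Step 2: z-update.
Minimize 6*z^2 - 2*z + (3.0/2)*(-1.7033 - z - 1.1098)^2
FOC: (2*6 + 3.0)*z = 2 + 3.0*(-1.7033 - 1.1098)
z^{k+1} = -0.4293
Step 3: u-update.
u^{k+1} = -1.1098 - 1.7033 + 0.4293 = -2.3838
Step 4: Primal residual = |-1.7033 + 0.4293| = 1.274


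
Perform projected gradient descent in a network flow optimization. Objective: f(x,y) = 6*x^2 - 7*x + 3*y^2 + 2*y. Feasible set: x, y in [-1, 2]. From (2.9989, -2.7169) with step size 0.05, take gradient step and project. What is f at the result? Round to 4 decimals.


Step 1: Compute gradient at (2.9989, -2.7169).
grad_x = 2*6*2.9989 - 7 = 28.9868
grad_y = 2*3*-2.7169 + 2 = -14.3014
Step 2: Gradient step.
x_raw = 2.9989 - 0.05*28.9868 = 1.5496
y_raw = -2.7169 - 0.05*-14.3014 = -2.0018
Step 3: Project onto [-1, 2].
x_proj = clip(1.5496) = 1.5496
y_proj = clip(-2.0018) = -1.0
Step 4: Evaluate f.
f(1.5496, -1.0) = 4.5599


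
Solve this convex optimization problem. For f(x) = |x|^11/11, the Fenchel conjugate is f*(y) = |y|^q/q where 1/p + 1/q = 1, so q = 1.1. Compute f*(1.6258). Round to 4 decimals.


The conjugate exponent q satisfies 1/p + 1/q = 1.
p = 11, so q = 11/(11 - 1) = 1.1
|y|^q = 1.6258^1.1 = 1.7068
f*(1.6258) = 1.7068 / 1.1 = 1.5516


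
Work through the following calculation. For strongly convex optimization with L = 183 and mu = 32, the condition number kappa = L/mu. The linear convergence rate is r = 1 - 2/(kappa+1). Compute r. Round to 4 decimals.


Step 1: Compute the condition number.
kappa = L/mu = 183/32 = 5.7188
Step 2: Compute the convergence rate.
r = 1 - 2/(kappa + 1) = 1 - 2*mu/(L + mu) = (L - mu)/(L + mu) = 151/215 = 0.7023


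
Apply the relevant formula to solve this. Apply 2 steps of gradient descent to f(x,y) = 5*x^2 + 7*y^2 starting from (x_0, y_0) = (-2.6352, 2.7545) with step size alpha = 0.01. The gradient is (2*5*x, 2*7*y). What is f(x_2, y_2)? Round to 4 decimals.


Gradient descent on f(x,y) = 5*x^2 + 7*y^2.
Starting point: (-2.6352, 2.7545), alpha = 0.01
Step 1: grad_x = 2*5*-2.6352 = -26.352, grad_y = 2*7*2.7545 = 38.563
  x_1 = -2.6352 - 0.01*-26.352 = -2.3717
  y_1 = 2.7545 - 0.01*38.563 = 2.3689
Step 2: grad_x = 2*5*-2.3717 = -23.7168, grad_y = 2*7*2.3689 = 33.1642
  x_2 = -2.3717 - 0.01*-23.7168 = -2.1345
  y_2 = 2.3689 - 0.01*33.1642 = 2.0372
f(-2.1345, 2.0372) = 5*(-2.1345)^2 + 7*2.0372^2 = 51.8328


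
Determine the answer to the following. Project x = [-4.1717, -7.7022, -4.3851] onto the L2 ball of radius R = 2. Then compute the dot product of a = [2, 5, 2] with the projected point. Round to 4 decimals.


Step 1: Compute ||x|| (intermediates to 6 decimals).
||x|| = sqrt((-4.1717)^2 + (-7.7022)^2 + (-4.3851)^2) = 9.795717
Step 2: Project.
Since ||x|| > R, scale = R/||x|| = 2/9.795717 = 0.204171, proj(x) = scale * x
proj(x) = [-0.85174, -1.572566, -0.89531]
Step 3: Dot product.
a^T * proj(x) = 2*(-0.85174) + 5*(-1.572566) + 2*(-0.89531) = -11.3569


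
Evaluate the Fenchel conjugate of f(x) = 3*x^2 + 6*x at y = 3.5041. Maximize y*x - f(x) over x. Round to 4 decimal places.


f*(y) = sup_x {y*x - a*x^2 - b*x} = sup_x {(y-b)*x - a*x^2}
FOC: (y - b) - 2a*x = 0 => x* = (y - b)/(2a)
x* = (3.5041 - 6)/(2*3) = -0.416
f*(3.5041) = (y-b)^2/(4a) = (3.5041 - 6)^2/(4*3)
= 6.2295/12 = 0.5191


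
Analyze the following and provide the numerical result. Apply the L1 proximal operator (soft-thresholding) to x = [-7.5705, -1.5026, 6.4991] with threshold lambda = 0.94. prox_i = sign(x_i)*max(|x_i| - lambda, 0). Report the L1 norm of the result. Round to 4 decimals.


Soft-thresholding with lambda = 0.94:
prox(-7.5705) = sign(-7.5705)*max(|-7.5705| - 0.94, 0) = -6.6305
prox(-1.5026) = sign(-1.5026)*max(|-1.5026| - 0.94, 0) = -0.5626
prox(6.4991) = sign(6.4991)*max(|6.4991| - 0.94, 0) = 5.5591
prox(x) = [-6.6305, -0.5626, 5.5591]
||prox(x)||_1 = 6.6305 + 0.5626 + 5.5591 = 12.7522


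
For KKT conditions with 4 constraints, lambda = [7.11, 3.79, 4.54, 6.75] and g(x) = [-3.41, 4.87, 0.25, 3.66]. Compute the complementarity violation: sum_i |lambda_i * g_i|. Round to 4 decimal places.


KKT complementary slackness check:
lambda_1 * g_1 = 7.11 * -3.41 = -24.2451
lambda_2 * g_2 = 3.79 * 4.87 = 18.4573
lambda_3 * g_3 = 4.54 * 0.25 = 1.135
lambda_4 * g_4 = 6.75 * 3.66 = 24.705
Total violation = 24.2451 + 18.4573 + 1.135 + 24.705 = 68.5424


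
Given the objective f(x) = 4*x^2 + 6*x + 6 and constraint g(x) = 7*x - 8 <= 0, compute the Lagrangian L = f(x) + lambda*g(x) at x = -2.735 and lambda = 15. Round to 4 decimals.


Step 1: Evaluate f(x).
f(-2.735) = 4*(-2.735)^2 + 6*(-2.735) + 6 = 19.5109
Step 2: Evaluate g(x).
g(-2.735) = 7*-2.735 - 8 = -27.145
Step 3: Compute Lagrangian.
L = 19.5109 + 15*-27.145 = -387.6641


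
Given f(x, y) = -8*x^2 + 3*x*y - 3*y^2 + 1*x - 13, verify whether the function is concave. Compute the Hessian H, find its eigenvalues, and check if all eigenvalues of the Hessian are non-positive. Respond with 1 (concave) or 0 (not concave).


The Hessian of f(x,y) = -8*x^2 + 3*x*y - 3*y^2 + 1*x - 13 is:
H = [[-16, 3], [3, -6]]
Trace = -16 - 6 = -22
Determinant = -16*-6 - (3)^2 = 87
Discriminant = (-22)^2 - 4*87 = 136.0
Eigenvalues: lambda_1 = -16.831, lambda_2 = -5.169
The function is concave.

1


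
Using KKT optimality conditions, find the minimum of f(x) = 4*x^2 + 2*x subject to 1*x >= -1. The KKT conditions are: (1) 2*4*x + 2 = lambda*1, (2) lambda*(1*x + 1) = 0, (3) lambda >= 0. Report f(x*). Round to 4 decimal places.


Step 1: Try lambda = 0 (constraint inactive).
Stationarity: 2*4*x + 2 = 0
x* = -2/(2*4) = -0.25
Check constraint: 1*-0.25 = -0.25 >= -1 -- satisfied.
Step 2: Compute optimal value.
f(x*) = 4*(-0.25)^2 + 2*(-0.25) = -0.25


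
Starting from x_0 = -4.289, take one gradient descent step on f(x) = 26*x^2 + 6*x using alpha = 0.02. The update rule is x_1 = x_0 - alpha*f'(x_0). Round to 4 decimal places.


We compute the gradient at x_0 and apply the update.
f'(x) = 52*x + 6
f'(-4.289) = 52*-4.289 + 6 = -217.028
x_1 = -4.289 - 0.02*-217.028 = 0.0516


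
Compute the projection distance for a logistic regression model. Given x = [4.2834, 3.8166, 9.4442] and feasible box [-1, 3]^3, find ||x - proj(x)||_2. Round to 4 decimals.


Project each component onto [-1, 3].
clip(4.2834) = 3.0, clip(3.8166) = 3.0, clip(9.4442) = 3.0
Projection = [3.0, 3.0, 3.0]
Squared diffs: [1.6471, 0.6668, 41.5277]
Distance = sqrt(43.8416) = 6.6213


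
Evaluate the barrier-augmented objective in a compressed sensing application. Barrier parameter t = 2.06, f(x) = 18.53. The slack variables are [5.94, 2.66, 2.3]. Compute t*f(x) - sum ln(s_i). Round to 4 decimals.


Step 1: Compute log-barrier.
ln values: [1.7817, 0.9783, 0.8329]
phi = -(1.7817 + 0.9783 + 0.8329) = -3.5929
Step 2: Compute augmented objective.
t*f(x) = 2.06*18.53 = 38.1718
Total = 38.1718 - 3.5929 = 34.5789


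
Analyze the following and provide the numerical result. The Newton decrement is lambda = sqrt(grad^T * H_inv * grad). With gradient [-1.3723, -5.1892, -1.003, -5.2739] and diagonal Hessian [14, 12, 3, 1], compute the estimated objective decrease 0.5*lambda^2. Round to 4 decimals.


Step 1: H is diagonal, so H^(-1) * g = [-0.098, -0.4324, -0.3343, -5.2739].
Step 2: g^T H^(-1) g = sum_i g_i^2 / H_ii
  = (-1.3723)^2/14 + (-5.1892)^2/12 + (-1.003)^2/3 + (-5.2739)^2/1
  = 0.1345 + 2.244 + 0.3353 + 27.814 = 30.5279
Step 3: Objective decrease = 0.5 * g^T H^(-1) g = 15.2639


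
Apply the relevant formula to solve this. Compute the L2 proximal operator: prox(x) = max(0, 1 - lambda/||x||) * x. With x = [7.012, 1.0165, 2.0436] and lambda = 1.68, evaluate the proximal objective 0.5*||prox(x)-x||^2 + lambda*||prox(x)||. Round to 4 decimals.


Step 1: Compute ||x||.
||x|| = 7.3741
Step 2: Compute scaling factor.
scale = max(0, 1 - 1.68/7.3741) = 0.7722
Step 3: prox(x) = [5.4145, 0.7849, 1.578]
||prox(x)|| = 5.6941
Step 4: Proximal objective.
0.5*||prox-x||^2 = 1.4112
lambda*||prox|| = 9.5661
Total = 10.9773


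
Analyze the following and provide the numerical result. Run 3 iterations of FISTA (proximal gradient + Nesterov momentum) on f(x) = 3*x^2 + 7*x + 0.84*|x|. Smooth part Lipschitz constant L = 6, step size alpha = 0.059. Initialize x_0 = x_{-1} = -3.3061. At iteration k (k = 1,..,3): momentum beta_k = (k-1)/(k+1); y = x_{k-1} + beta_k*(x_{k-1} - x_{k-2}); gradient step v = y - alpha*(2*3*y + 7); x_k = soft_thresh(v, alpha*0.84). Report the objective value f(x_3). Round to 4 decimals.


FISTA on f(x) = 3*x^2 + 7*x + 0.84*|x|
L = 6, alpha = 0.059
Iteration 1: beta = 0.0, y = -3.3061 + 0.0*(-3.3061 + 3.3061) = -3.3061
  grad(y) = -12.8366, v = y - alpha*grad = -2.5487
  prox(v) = soft_thresh(-2.5487, 0.0496) = -2.4992
Iteration 2: beta = 0.3333, y = -2.4992 + 0.3333*(-2.4992 + 3.3061) = -2.2302
  grad(y) = -6.3812, v = y - alpha*grad = -1.8537
  prox(v) = soft_thresh(-1.8537, 0.0496) = -1.8042
Iteration 3: beta = 0.5, y = -1.8042 + 0.5*(-1.8042 + 2.4992) = -1.4566
  grad(y) = -1.7398, v = y - alpha*grad = -1.354
  prox(v) = soft_thresh(-1.354, 0.0496) = -1.3044
f(x_3) = 3*(-1.3044)^2 + 7*(-1.3044) + 0.84*|-1.3044| = -2.9307


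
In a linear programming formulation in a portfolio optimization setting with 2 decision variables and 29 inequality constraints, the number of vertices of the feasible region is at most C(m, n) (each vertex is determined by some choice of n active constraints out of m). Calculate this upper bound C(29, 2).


Each vertex corresponds to some choice of n active constraints out of m, so the number of vertices is at most C(m, n) = m! / (n!(m-n)!).
m = 29, n = 2
Numerator: 29 * 28
Denominator: 2! = 2
C(29, 2) = 406


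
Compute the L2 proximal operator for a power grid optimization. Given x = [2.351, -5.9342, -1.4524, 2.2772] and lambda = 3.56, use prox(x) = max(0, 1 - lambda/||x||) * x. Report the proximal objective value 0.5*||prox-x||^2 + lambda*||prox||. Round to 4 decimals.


Step 1: Compute ||x||.
||x|| = 6.9309
Step 2: Compute scaling factor.
scale = max(0, 1 - 3.56/6.9309) = 0.4864
Step 3: prox(x) = [1.1434, -2.8861, -0.7064, 1.1075]
||prox(x)|| = 3.3709
Step 4: Proximal objective.
0.5*||prox-x||^2 = 6.3368
lambda*||prox|| = 12.0004
Total = 18.3371


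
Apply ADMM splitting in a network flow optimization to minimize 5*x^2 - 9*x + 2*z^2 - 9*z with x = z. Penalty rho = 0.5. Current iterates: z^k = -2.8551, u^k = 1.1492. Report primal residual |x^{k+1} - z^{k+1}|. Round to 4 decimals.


ADMM iteration with rho = 0.5, z^k = -2.8551, u^k = 1.1492
Step 1: x-update.
Minimize 5*x^2 - 9*x + (0.5/2)*(x + 2.8551 + 1.1492)^2
FOC: (2*5 + 0.5)*x = 9 + 0.5*(-2.8551 - 1.1492)
x^{k+1} = 0.6665
Step 2: z-update.
Minimize 2*z^2 - 9*z + (0.5/2)*(0.6665 - z + 1.1492)^2
FOC: (2*2 + 0.5)*z = 9 + 0.5*(0.6665 + 1.1492)
z^{k+1} = 2.2017
Step 3: u-update.
u^{k+1} = 1.1492 + 0.6665 - 2.2017 = -0.3861
Step 4: Primal residual = |0.6665 - 2.2017| = 1.5353


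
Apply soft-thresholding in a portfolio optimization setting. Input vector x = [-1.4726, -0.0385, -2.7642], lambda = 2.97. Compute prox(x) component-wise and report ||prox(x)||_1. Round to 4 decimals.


Soft-thresholding with lambda = 2.97:
prox(-1.4726) = sign(-1.4726)*max(|-1.4726| - 2.97, 0) = 0.0
prox(-0.0385) = sign(-0.0385)*max(|-0.0385| - 2.97, 0) = 0.0
prox(-2.7642) = sign(-2.7642)*max(|-2.7642| - 2.97, 0) = 0.0
prox(x) = [0.0, 0.0, 0.0]
||prox(x)||_1 = 0.0 + 0.0 + 0.0 = 0.0


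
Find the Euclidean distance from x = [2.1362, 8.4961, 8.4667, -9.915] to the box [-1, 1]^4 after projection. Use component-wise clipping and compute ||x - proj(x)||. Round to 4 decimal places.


Project each component onto [-1, 1].
clip(2.1362) = 1.0, clip(8.4961) = 1.0, clip(8.4667) = 1.0, clip(-9.915) = -1.0
Projection = [1.0, 1.0, 1.0, -1.0]
Squared diffs: [1.291, 56.1915, 55.7516, 79.4772]
Distance = sqrt(192.7113) = 13.882


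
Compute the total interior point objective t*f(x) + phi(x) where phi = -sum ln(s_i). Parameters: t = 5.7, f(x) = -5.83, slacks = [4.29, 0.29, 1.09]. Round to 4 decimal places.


Step 1: Compute log-barrier.
ln values: [1.4563, -1.2379, 0.0862]
phi = -(1.4563 - 1.2379 + 0.0862) = -0.3046
Step 2: Compute augmented objective.
t*f(x) = 5.7*-5.83 = -33.231
Total = -33.231 - 0.3046 = -33.5356


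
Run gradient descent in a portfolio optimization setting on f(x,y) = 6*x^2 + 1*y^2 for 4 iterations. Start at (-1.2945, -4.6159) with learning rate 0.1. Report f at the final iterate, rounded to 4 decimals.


Gradient descent on f(x,y) = 6*x^2 + 1*y^2.
Starting point: (-1.2945, -4.6159), alpha = 0.1
Step 1: grad_x = 2*6*-1.2945 = -15.534, grad_y = 2*1*-4.6159 = -9.2318
  x_1 = -1.2945 - 0.1*-15.534 = 0.2589
  y_1 = -4.6159 - 0.1*-9.2318 = -3.6927
Step 2: grad_x = 2*6*0.2589 = 3.1068, grad_y = 2*1*-3.6927 = -7.3854
  x_2 = 0.2589 - 0.1*3.1068 = -0.0518
  y_2 = -3.6927 - 0.1*-7.3854 = -2.9542
Step 3: grad_x = 2*6*-0.0518 = -0.6214, grad_y = 2*1*-2.9542 = -5.9084
  x_3 = -0.0518 - 0.1*-0.6214 = 0.0104
  y_3 = -2.9542 - 0.1*-5.9084 = -2.3633
Step 4: grad_x = 2*6*0.0104 = 0.1243, grad_y = 2*1*-2.3633 = -4.7267
  x_4 = 0.0104 - 0.1*0.1243 = -0.0021
  y_4 = -2.3633 - 0.1*-4.7267 = -1.8907
f(-0.0021, -1.8907) = 6*(-0.0021)^2 + 1*(-1.8907)^2 = 3.5747


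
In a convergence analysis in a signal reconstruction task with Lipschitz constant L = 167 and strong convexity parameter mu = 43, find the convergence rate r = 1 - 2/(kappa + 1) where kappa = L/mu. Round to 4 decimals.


Step 1: Compute the condition number.
kappa = L/mu = 167/43 = 3.8837
Step 2: Compute the convergence rate.
r = 1 - 2/(kappa + 1) = 1 - 2*mu/(L + mu) = (L - mu)/(L + mu) = 124/210 = 0.5905


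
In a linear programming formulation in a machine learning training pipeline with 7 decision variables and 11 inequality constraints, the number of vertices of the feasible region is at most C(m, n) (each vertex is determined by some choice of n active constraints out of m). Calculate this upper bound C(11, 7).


Each vertex corresponds to some choice of n active constraints out of m, so the number of vertices is at most C(m, n) = m! / (n!(m-n)!).
m = 11, n = 7
Numerator: 11 * 10 * 9 * 8 * 7 * 6 * 5
Denominator: 7! = 5040
C(11, 7) = 330


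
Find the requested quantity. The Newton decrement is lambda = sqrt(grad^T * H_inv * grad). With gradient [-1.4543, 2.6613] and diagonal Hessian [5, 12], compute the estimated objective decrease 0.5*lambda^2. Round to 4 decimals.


Step 1: H is diagonal, so H^(-1) * g = [-0.2909, 0.2218].
Step 2: g^T H^(-1) g = sum_i g_i^2 / H_ii
  = (-1.4543)^2/5 + (2.6613)^2/12
  = 0.423 + 0.5902 = 1.0132
Step 3: Objective decrease = 0.5 * g^T H^(-1) g = 0.5066


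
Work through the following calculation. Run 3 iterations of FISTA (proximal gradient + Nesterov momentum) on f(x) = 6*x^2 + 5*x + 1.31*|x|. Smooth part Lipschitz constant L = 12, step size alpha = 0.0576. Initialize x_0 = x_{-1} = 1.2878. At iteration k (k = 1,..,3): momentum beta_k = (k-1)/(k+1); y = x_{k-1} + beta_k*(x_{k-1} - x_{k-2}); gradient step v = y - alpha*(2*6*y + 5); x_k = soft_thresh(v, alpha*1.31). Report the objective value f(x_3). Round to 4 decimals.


FISTA on f(x) = 6*x^2 + 5*x + 1.31*|x|
L = 12, alpha = 0.0576
Iteration 1: beta = 0.0, y = 1.2878 + 0.0*(1.2878 - 1.2878) = 1.2878
  grad(y) = 20.4536, v = y - alpha*grad = 0.1097
  prox(v) = soft_thresh(0.1097, 0.0755) = 0.0342
Iteration 2: beta = 0.3333, y = 0.0342 + 0.3333*(0.0342 - 1.2878) = -0.3836
  grad(y) = 0.3963, v = y - alpha*grad = -0.4065
  prox(v) = soft_thresh(-0.4065, 0.0755) = -0.331
Iteration 3: beta = 0.5, y = -0.331 + 0.5*(-0.331 - 0.0342) = -0.5136
  grad(y) = -1.1635, v = y - alpha*grad = -0.4466
  prox(v) = soft_thresh(-0.4466, 0.0755) = -0.3712
f(x_3) = 6*(-0.3712)^2 + 5*(-0.3712) + 1.31*|-0.3712| = -0.543
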